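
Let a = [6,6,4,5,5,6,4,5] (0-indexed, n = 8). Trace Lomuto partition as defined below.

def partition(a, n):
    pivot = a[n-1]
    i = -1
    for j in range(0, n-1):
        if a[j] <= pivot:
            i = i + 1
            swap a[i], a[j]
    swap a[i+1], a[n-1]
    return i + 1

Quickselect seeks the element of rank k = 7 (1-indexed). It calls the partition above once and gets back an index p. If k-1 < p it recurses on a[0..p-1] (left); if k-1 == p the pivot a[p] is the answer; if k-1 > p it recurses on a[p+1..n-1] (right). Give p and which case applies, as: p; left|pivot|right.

pivot=5, i=-1
j=0: 6>5, skip
j=1: 6>5, skip
j=2: 4≤5, i=0, swap(0,2) ⇒ [4,6,6,5,5,6,4,5]
j=3: 5≤5, i=1, swap(1,3) ⇒ [4,5,6,6,5,6,4,5]
j=4: 5≤5, i=2, swap(2,4) ⇒ [4,5,5,6,6,6,4,5]
j=5: 6>5, skip
j=6: 4≤5, i=3, swap(3,6) ⇒ [4,5,5,4,6,6,6,5]
swap(4,7) ⇒ [4,5,5,4,5,6,6,6]; return 4
p = 4; k-1 = 6 > 4 ⇒ right

4; right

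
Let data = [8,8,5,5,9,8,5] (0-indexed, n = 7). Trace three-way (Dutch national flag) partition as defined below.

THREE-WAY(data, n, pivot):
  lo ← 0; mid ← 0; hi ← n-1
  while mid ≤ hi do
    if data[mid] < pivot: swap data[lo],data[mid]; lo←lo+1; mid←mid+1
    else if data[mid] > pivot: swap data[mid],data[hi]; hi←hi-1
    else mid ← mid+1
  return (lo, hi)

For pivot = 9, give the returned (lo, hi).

pivot = 9; lo=0, mid=0, hi=6
data[mid]=8<9: swap data[0],data[0]; lo=1,mid=1 → [8,8,5,5,9,8,5]
data[mid]=8<9: swap data[1],data[1]; lo=2,mid=2 → [8,8,5,5,9,8,5]
data[mid]=5<9: swap data[2],data[2]; lo=3,mid=3 → [8,8,5,5,9,8,5]
data[mid]=5<9: swap data[3],data[3]; lo=4,mid=4 → [8,8,5,5,9,8,5]
data[mid]=9=9: mid=5
data[mid]=8<9: swap data[4],data[5]; lo=5,mid=6 → [8,8,5,5,8,9,5]
data[mid]=5<9: swap data[5],data[6]; lo=6,mid=7 → [8,8,5,5,8,5,9]
end: lo=6, hi=6; data = [8,8,5,5,8,5,9]

(6, 6)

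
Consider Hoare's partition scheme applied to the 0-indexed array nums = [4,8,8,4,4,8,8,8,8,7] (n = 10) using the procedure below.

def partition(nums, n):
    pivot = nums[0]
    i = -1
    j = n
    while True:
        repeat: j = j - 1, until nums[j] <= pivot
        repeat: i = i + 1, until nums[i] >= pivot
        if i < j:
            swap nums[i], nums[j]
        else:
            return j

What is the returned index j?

pivot=4
j stops at 4 (4), i stops at 0 (4); swap ⇒ [4,8,8,4,4,8,8,8,8,7]
j stops at 3 (4), i stops at 1 (8); swap ⇒ [4,4,8,8,4,8,8,8,8,7]
j stops at 1, i stops at 2; i≥j ⇒ return 1. nums=[4,4,8,8,4,8,8,8,8,7]

1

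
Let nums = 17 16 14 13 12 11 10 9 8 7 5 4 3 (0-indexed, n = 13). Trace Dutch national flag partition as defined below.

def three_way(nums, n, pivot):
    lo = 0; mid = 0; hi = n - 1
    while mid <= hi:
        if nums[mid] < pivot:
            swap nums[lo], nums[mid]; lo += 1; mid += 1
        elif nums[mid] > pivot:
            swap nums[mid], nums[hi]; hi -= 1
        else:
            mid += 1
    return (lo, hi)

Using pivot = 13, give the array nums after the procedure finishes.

3 4 5 12 11 10 9 8 7 13 14 16 17

pivot = 13; lo=0, mid=0, hi=12
nums[mid]=17>13: swap nums[0],nums[12]; hi=11 → 3 16 14 13 12 11 10 9 8 7 5 4 17
nums[mid]=3<13: swap nums[0],nums[0]; lo=1,mid=1 → 3 16 14 13 12 11 10 9 8 7 5 4 17
nums[mid]=16>13: swap nums[1],nums[11]; hi=10 → 3 4 14 13 12 11 10 9 8 7 5 16 17
nums[mid]=4<13: swap nums[1],nums[1]; lo=2,mid=2 → 3 4 14 13 12 11 10 9 8 7 5 16 17
nums[mid]=14>13: swap nums[2],nums[10]; hi=9 → 3 4 5 13 12 11 10 9 8 7 14 16 17
nums[mid]=5<13: swap nums[2],nums[2]; lo=3,mid=3 → 3 4 5 13 12 11 10 9 8 7 14 16 17
nums[mid]=13=13: mid=4
nums[mid]=12<13: swap nums[3],nums[4]; lo=4,mid=5 → 3 4 5 12 13 11 10 9 8 7 14 16 17
nums[mid]=11<13: swap nums[4],nums[5]; lo=5,mid=6 → 3 4 5 12 11 13 10 9 8 7 14 16 17
nums[mid]=10<13: swap nums[5],nums[6]; lo=6,mid=7 → 3 4 5 12 11 10 13 9 8 7 14 16 17
nums[mid]=9<13: swap nums[6],nums[7]; lo=7,mid=8 → 3 4 5 12 11 10 9 13 8 7 14 16 17
nums[mid]=8<13: swap nums[7],nums[8]; lo=8,mid=9 → 3 4 5 12 11 10 9 8 13 7 14 16 17
nums[mid]=7<13: swap nums[8],nums[9]; lo=9,mid=10 → 3 4 5 12 11 10 9 8 7 13 14 16 17
end: lo=9, hi=9; nums = 3 4 5 12 11 10 9 8 7 13 14 16 17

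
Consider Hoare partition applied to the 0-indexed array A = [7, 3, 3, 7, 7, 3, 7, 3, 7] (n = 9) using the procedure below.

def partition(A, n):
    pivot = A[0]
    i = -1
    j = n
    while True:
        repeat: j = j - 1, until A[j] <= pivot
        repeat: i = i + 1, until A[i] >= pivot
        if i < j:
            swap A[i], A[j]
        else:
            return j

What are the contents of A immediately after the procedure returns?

pivot=7
j stops at 8 (7), i stops at 0 (7); swap ⇒ [7, 3, 3, 7, 7, 3, 7, 3, 7]
j stops at 7 (3), i stops at 3 (7); swap ⇒ [7, 3, 3, 3, 7, 3, 7, 7, 7]
j stops at 6 (7), i stops at 4 (7); swap ⇒ [7, 3, 3, 3, 7, 3, 7, 7, 7]
j stops at 5, i stops at 6; i≥j ⇒ return 5. A=[7, 3, 3, 3, 7, 3, 7, 7, 7]

[7, 3, 3, 3, 7, 3, 7, 7, 7]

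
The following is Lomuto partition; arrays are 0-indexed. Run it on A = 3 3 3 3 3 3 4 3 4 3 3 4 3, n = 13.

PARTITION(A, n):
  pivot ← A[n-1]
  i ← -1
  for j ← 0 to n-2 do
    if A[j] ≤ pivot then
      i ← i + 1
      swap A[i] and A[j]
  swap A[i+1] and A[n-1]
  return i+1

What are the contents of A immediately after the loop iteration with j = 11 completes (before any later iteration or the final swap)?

3 3 3 3 3 3 3 3 3 4 4 4 3

pivot=3, i=-1
j=0: 3≤3, i=0, swap(0,0) ⇒ 3 3 3 3 3 3 4 3 4 3 3 4 3
j=1: 3≤3, i=1, swap(1,1) ⇒ 3 3 3 3 3 3 4 3 4 3 3 4 3
j=2: 3≤3, i=2, swap(2,2) ⇒ 3 3 3 3 3 3 4 3 4 3 3 4 3
j=3: 3≤3, i=3, swap(3,3) ⇒ 3 3 3 3 3 3 4 3 4 3 3 4 3
j=4: 3≤3, i=4, swap(4,4) ⇒ 3 3 3 3 3 3 4 3 4 3 3 4 3
j=5: 3≤3, i=5, swap(5,5) ⇒ 3 3 3 3 3 3 4 3 4 3 3 4 3
j=6: 4>3, skip
j=7: 3≤3, i=6, swap(6,7) ⇒ 3 3 3 3 3 3 3 4 4 3 3 4 3
j=8: 4>3, skip
j=9: 3≤3, i=7, swap(7,9) ⇒ 3 3 3 3 3 3 3 3 4 4 3 4 3
j=10: 3≤3, i=8, swap(8,10) ⇒ 3 3 3 3 3 3 3 3 3 4 4 4 3
j=11: 4>3, skip
(after j=11) A = 3 3 3 3 3 3 3 3 3 4 4 4 3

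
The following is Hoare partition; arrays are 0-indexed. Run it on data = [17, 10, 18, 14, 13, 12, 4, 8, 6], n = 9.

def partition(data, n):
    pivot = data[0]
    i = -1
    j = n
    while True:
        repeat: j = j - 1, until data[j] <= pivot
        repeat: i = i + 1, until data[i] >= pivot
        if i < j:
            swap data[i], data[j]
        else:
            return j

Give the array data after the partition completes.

pivot=17
j stops at 8 (6), i stops at 0 (17); swap ⇒ [6, 10, 18, 14, 13, 12, 4, 8, 17]
j stops at 7 (8), i stops at 2 (18); swap ⇒ [6, 10, 8, 14, 13, 12, 4, 18, 17]
j stops at 6, i stops at 7; i≥j ⇒ return 6. data=[6, 10, 8, 14, 13, 12, 4, 18, 17]

[6, 10, 8, 14, 13, 12, 4, 18, 17]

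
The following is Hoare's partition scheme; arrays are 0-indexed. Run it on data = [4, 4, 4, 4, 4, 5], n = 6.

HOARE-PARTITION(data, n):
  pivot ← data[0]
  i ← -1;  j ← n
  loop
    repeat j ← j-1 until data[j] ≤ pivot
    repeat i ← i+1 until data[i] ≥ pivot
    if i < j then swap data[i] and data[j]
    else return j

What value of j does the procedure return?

2

pivot=4
j stops at 4 (4), i stops at 0 (4); swap ⇒ [4, 4, 4, 4, 4, 5]
j stops at 3 (4), i stops at 1 (4); swap ⇒ [4, 4, 4, 4, 4, 5]
j stops at 2, i stops at 2; i≥j ⇒ return 2. data=[4, 4, 4, 4, 4, 5]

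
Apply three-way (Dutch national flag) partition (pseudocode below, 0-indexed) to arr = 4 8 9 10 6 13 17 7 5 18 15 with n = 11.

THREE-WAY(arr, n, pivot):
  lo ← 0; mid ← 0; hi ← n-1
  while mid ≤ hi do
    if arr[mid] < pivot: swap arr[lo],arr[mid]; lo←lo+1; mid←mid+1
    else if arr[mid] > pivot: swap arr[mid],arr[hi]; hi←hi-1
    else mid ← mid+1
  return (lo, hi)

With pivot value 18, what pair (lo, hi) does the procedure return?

(10, 10)

lo=0 mid=0 hi=10
4<18: swap(0,0), lo=1 mid=1 ⇒ 4 8 9 10 6 13 17 7 5 18 15
8<18: swap(1,1), lo=2 mid=2 ⇒ 4 8 9 10 6 13 17 7 5 18 15
9<18: swap(2,2), lo=3 mid=3 ⇒ 4 8 9 10 6 13 17 7 5 18 15
10<18: swap(3,3), lo=4 mid=4 ⇒ 4 8 9 10 6 13 17 7 5 18 15
6<18: swap(4,4), lo=5 mid=5 ⇒ 4 8 9 10 6 13 17 7 5 18 15
13<18: swap(5,5), lo=6 mid=6 ⇒ 4 8 9 10 6 13 17 7 5 18 15
17<18: swap(6,6), lo=7 mid=7 ⇒ 4 8 9 10 6 13 17 7 5 18 15
7<18: swap(7,7), lo=8 mid=8 ⇒ 4 8 9 10 6 13 17 7 5 18 15
5<18: swap(8,8), lo=9 mid=9 ⇒ 4 8 9 10 6 13 17 7 5 18 15
18=18: mid=10
15<18: swap(9,10), lo=10 mid=11 ⇒ 4 8 9 10 6 13 17 7 5 15 18
done. lo=10 hi=10; arr=4 8 9 10 6 13 17 7 5 15 18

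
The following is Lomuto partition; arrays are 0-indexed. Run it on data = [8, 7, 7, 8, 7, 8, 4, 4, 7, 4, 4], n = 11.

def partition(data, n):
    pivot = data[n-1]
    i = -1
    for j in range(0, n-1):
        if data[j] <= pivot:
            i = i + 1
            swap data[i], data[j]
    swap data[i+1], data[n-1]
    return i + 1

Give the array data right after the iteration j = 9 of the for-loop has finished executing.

pivot = data[10] = 4; i = -1
j=0: data[0]=8 > 4 → no swap
j=1: data[1]=7 > 4 → no swap
j=2: data[2]=7 > 4 → no swap
j=3: data[3]=8 > 4 → no swap
j=4: data[4]=7 > 4 → no swap
j=5: data[5]=8 > 4 → no swap
j=6: data[6]=4 ≤ 4 → i=0, swap data[0],data[6] → [4, 7, 7, 8, 7, 8, 8, 4, 7, 4, 4]
j=7: data[7]=4 ≤ 4 → i=1, swap data[1],data[7] → [4, 4, 7, 8, 7, 8, 8, 7, 7, 4, 4]
j=8: data[8]=7 > 4 → no swap
j=9: data[9]=4 ≤ 4 → i=2, swap data[2],data[9] → [4, 4, 4, 8, 7, 8, 8, 7, 7, 7, 4]
(after j=9) data = [4, 4, 4, 8, 7, 8, 8, 7, 7, 7, 4]

[4, 4, 4, 8, 7, 8, 8, 7, 7, 7, 4]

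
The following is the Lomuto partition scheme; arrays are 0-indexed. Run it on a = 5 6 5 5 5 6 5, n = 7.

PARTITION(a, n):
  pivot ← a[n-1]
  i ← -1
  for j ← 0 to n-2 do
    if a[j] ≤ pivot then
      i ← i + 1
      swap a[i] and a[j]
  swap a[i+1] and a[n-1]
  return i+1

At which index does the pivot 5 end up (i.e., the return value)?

4

pivot = a[6] = 5; i = -1
j=0: a[0]=5 ≤ 5 → i=0, swap a[0],a[0] (no change) → 5 6 5 5 5 6 5
j=1: a[1]=6 > 5 → no swap
j=2: a[2]=5 ≤ 5 → i=1, swap a[1],a[2] → 5 5 6 5 5 6 5
j=3: a[3]=5 ≤ 5 → i=2, swap a[2],a[3] → 5 5 5 6 5 6 5
j=4: a[4]=5 ≤ 5 → i=3, swap a[3],a[4] → 5 5 5 5 6 6 5
j=5: a[5]=6 > 5 → no swap
final swap a[4],a[6] → 5 5 5 5 5 6 6; return 4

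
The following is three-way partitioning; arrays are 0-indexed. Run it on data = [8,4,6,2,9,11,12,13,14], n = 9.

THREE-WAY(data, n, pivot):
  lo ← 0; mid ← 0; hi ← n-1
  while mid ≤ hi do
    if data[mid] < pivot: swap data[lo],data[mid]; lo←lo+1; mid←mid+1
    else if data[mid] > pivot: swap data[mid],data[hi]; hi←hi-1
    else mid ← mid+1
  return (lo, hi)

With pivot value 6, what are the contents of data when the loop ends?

[2,4,6,9,11,12,13,14,8]

lo=0 mid=0 hi=8
8>6: swap(0,8), hi=7 ⇒ [14,4,6,2,9,11,12,13,8]
14>6: swap(0,7), hi=6 ⇒ [13,4,6,2,9,11,12,14,8]
13>6: swap(0,6), hi=5 ⇒ [12,4,6,2,9,11,13,14,8]
12>6: swap(0,5), hi=4 ⇒ [11,4,6,2,9,12,13,14,8]
11>6: swap(0,4), hi=3 ⇒ [9,4,6,2,11,12,13,14,8]
9>6: swap(0,3), hi=2 ⇒ [2,4,6,9,11,12,13,14,8]
2<6: swap(0,0), lo=1 mid=1 ⇒ [2,4,6,9,11,12,13,14,8]
4<6: swap(1,1), lo=2 mid=2 ⇒ [2,4,6,9,11,12,13,14,8]
6=6: mid=3
done. lo=2 hi=2; data=[2,4,6,9,11,12,13,14,8]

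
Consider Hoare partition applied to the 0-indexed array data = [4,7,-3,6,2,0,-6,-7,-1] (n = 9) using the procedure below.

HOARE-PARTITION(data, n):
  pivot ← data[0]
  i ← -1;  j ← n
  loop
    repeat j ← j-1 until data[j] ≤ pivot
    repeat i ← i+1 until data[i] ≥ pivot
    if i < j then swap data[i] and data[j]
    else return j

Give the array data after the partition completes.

[-1,-7,-3,-6,2,0,6,7,4]

pivot = data[0] = 4; i = -1, j = 9
j→8 (data[8]=-1≤4), i→0 (data[0]=4≥4); i<j, swap → [-1,7,-3,6,2,0,-6,-7,4]
j→7 (data[7]=-7≤4), i→1 (data[1]=7≥4); i<j, swap → [-1,-7,-3,6,2,0,-6,7,4]
j→6 (data[6]=-6≤4), i→3 (data[3]=6≥4); i<j, swap → [-1,-7,-3,-6,2,0,6,7,4]
j→5, i→6; i≥j, return j=5. data = [-1,-7,-3,-6,2,0,6,7,4]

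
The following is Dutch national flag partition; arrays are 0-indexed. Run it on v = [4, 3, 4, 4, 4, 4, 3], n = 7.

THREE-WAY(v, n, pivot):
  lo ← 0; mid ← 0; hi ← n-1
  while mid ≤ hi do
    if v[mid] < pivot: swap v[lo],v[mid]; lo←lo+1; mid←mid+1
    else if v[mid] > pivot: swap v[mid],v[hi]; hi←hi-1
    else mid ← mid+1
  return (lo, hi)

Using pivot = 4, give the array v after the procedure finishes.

pivot = 4; lo=0, mid=0, hi=6
v[mid]=4=4: mid=1
v[mid]=3<4: swap v[0],v[1]; lo=1,mid=2 → [3, 4, 4, 4, 4, 4, 3]
v[mid]=4=4: mid=3
v[mid]=4=4: mid=4
v[mid]=4=4: mid=5
v[mid]=4=4: mid=6
v[mid]=3<4: swap v[1],v[6]; lo=2,mid=7 → [3, 3, 4, 4, 4, 4, 4]
end: lo=2, hi=6; v = [3, 3, 4, 4, 4, 4, 4]

[3, 3, 4, 4, 4, 4, 4]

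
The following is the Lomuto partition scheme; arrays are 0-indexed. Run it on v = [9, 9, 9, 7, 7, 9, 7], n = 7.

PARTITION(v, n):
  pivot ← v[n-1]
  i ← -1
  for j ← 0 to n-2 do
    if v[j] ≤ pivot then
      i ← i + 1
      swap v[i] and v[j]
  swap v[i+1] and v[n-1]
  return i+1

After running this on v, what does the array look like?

[7, 7, 7, 9, 9, 9, 9]

pivot=7, i=-1
j=0: 9>7, skip
j=1: 9>7, skip
j=2: 9>7, skip
j=3: 7≤7, i=0, swap(0,3) ⇒ [7, 9, 9, 9, 7, 9, 7]
j=4: 7≤7, i=1, swap(1,4) ⇒ [7, 7, 9, 9, 9, 9, 7]
j=5: 9>7, skip
swap(2,6) ⇒ [7, 7, 7, 9, 9, 9, 9]; return 2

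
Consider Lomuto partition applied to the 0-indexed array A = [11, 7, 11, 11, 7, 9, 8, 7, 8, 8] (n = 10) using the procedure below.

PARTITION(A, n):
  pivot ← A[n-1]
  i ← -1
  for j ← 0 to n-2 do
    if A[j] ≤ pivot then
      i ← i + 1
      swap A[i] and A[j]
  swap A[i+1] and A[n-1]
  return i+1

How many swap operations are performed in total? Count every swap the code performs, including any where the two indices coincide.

6

pivot = A[9] = 8; i = -1
j=0: A[0]=11 > 8 → no swap
j=1: A[1]=7 ≤ 8 → i=0, swap A[0],A[1] → [7, 11, 11, 11, 7, 9, 8, 7, 8, 8]
j=2: A[2]=11 > 8 → no swap
j=3: A[3]=11 > 8 → no swap
j=4: A[4]=7 ≤ 8 → i=1, swap A[1],A[4] → [7, 7, 11, 11, 11, 9, 8, 7, 8, 8]
j=5: A[5]=9 > 8 → no swap
j=6: A[6]=8 ≤ 8 → i=2, swap A[2],A[6] → [7, 7, 8, 11, 11, 9, 11, 7, 8, 8]
j=7: A[7]=7 ≤ 8 → i=3, swap A[3],A[7] → [7, 7, 8, 7, 11, 9, 11, 11, 8, 8]
j=8: A[8]=8 ≤ 8 → i=4, swap A[4],A[8] → [7, 7, 8, 7, 8, 9, 11, 11, 11, 8]
final swap A[5],A[9] → [7, 7, 8, 7, 8, 8, 11, 11, 11, 9]; return 5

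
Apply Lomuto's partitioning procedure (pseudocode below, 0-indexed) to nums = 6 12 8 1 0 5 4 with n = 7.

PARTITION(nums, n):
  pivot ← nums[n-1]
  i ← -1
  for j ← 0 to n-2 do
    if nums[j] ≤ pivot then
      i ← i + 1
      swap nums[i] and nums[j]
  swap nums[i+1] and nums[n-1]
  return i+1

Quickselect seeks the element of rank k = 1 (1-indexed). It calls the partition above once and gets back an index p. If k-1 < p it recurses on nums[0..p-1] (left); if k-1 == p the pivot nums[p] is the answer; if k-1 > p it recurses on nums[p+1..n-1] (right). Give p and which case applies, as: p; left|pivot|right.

2; left

pivot=4, i=-1
j=0: 6>4, skip
j=1: 12>4, skip
j=2: 8>4, skip
j=3: 1≤4, i=0, swap(0,3) ⇒ 1 12 8 6 0 5 4
j=4: 0≤4, i=1, swap(1,4) ⇒ 1 0 8 6 12 5 4
j=5: 5>4, skip
swap(2,6) ⇒ 1 0 4 6 12 5 8; return 2
p = 2; k-1 = 0 < 2 ⇒ left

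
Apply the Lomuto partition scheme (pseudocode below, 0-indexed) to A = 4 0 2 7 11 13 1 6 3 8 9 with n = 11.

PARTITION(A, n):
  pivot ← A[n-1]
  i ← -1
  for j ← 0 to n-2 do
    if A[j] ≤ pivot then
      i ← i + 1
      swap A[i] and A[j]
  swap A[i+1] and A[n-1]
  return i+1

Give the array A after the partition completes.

pivot = A[10] = 9; i = -1
j=0: A[0]=4 ≤ 9 → i=0, swap A[0],A[0] (no change) → 4 0 2 7 11 13 1 6 3 8 9
j=1: A[1]=0 ≤ 9 → i=1, swap A[1],A[1] (no change) → 4 0 2 7 11 13 1 6 3 8 9
j=2: A[2]=2 ≤ 9 → i=2, swap A[2],A[2] (no change) → 4 0 2 7 11 13 1 6 3 8 9
j=3: A[3]=7 ≤ 9 → i=3, swap A[3],A[3] (no change) → 4 0 2 7 11 13 1 6 3 8 9
j=4: A[4]=11 > 9 → no swap
j=5: A[5]=13 > 9 → no swap
j=6: A[6]=1 ≤ 9 → i=4, swap A[4],A[6] → 4 0 2 7 1 13 11 6 3 8 9
j=7: A[7]=6 ≤ 9 → i=5, swap A[5],A[7] → 4 0 2 7 1 6 11 13 3 8 9
j=8: A[8]=3 ≤ 9 → i=6, swap A[6],A[8] → 4 0 2 7 1 6 3 13 11 8 9
j=9: A[9]=8 ≤ 9 → i=7, swap A[7],A[9] → 4 0 2 7 1 6 3 8 11 13 9
final swap A[8],A[10] → 4 0 2 7 1 6 3 8 9 13 11; return 8

4 0 2 7 1 6 3 8 9 13 11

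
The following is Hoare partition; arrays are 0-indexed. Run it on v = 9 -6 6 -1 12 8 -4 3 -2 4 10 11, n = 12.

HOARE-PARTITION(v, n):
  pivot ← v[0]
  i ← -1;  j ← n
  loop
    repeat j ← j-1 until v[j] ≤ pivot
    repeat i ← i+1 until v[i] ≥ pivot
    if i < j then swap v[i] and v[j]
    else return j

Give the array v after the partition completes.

pivot=9
j stops at 9 (4), i stops at 0 (9); swap ⇒ 4 -6 6 -1 12 8 -4 3 -2 9 10 11
j stops at 8 (-2), i stops at 4 (12); swap ⇒ 4 -6 6 -1 -2 8 -4 3 12 9 10 11
j stops at 7, i stops at 8; i≥j ⇒ return 7. v=4 -6 6 -1 -2 8 -4 3 12 9 10 11

4 -6 6 -1 -2 8 -4 3 12 9 10 11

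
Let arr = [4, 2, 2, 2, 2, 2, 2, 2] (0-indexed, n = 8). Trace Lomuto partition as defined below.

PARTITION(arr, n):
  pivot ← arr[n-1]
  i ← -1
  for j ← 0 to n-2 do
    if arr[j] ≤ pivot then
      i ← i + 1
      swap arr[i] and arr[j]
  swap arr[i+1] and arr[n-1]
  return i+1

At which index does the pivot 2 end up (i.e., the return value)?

pivot=2, i=-1
j=0: 4>2, skip
j=1: 2≤2, i=0, swap(0,1) ⇒ [2, 4, 2, 2, 2, 2, 2, 2]
j=2: 2≤2, i=1, swap(1,2) ⇒ [2, 2, 4, 2, 2, 2, 2, 2]
j=3: 2≤2, i=2, swap(2,3) ⇒ [2, 2, 2, 4, 2, 2, 2, 2]
j=4: 2≤2, i=3, swap(3,4) ⇒ [2, 2, 2, 2, 4, 2, 2, 2]
j=5: 2≤2, i=4, swap(4,5) ⇒ [2, 2, 2, 2, 2, 4, 2, 2]
j=6: 2≤2, i=5, swap(5,6) ⇒ [2, 2, 2, 2, 2, 2, 4, 2]
swap(6,7) ⇒ [2, 2, 2, 2, 2, 2, 2, 4]; return 6

6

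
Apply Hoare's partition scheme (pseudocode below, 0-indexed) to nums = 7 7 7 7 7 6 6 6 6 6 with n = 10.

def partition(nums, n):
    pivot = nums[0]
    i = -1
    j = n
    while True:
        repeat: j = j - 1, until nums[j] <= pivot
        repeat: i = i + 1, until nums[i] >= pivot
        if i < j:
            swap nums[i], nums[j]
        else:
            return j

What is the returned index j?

pivot=7
j stops at 9 (6), i stops at 0 (7); swap ⇒ 6 7 7 7 7 6 6 6 6 7
j stops at 8 (6), i stops at 1 (7); swap ⇒ 6 6 7 7 7 6 6 6 7 7
j stops at 7 (6), i stops at 2 (7); swap ⇒ 6 6 6 7 7 6 6 7 7 7
j stops at 6 (6), i stops at 3 (7); swap ⇒ 6 6 6 6 7 6 7 7 7 7
j stops at 5 (6), i stops at 4 (7); swap ⇒ 6 6 6 6 6 7 7 7 7 7
j stops at 4, i stops at 5; i≥j ⇒ return 4. nums=6 6 6 6 6 7 7 7 7 7

4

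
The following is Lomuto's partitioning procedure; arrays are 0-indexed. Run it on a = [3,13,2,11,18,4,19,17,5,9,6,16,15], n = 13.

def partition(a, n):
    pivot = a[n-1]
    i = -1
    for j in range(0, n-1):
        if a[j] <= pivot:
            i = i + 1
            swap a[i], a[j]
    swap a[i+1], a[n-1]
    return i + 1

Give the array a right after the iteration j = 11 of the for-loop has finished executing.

[3,13,2,11,4,5,9,6,18,19,17,16,15]

pivot = a[12] = 15; i = -1
j=0: a[0]=3 ≤ 15 → i=0, swap a[0],a[0] (no change) → [3,13,2,11,18,4,19,17,5,9,6,16,15]
j=1: a[1]=13 ≤ 15 → i=1, swap a[1],a[1] (no change) → [3,13,2,11,18,4,19,17,5,9,6,16,15]
j=2: a[2]=2 ≤ 15 → i=2, swap a[2],a[2] (no change) → [3,13,2,11,18,4,19,17,5,9,6,16,15]
j=3: a[3]=11 ≤ 15 → i=3, swap a[3],a[3] (no change) → [3,13,2,11,18,4,19,17,5,9,6,16,15]
j=4: a[4]=18 > 15 → no swap
j=5: a[5]=4 ≤ 15 → i=4, swap a[4],a[5] → [3,13,2,11,4,18,19,17,5,9,6,16,15]
j=6: a[6]=19 > 15 → no swap
j=7: a[7]=17 > 15 → no swap
j=8: a[8]=5 ≤ 15 → i=5, swap a[5],a[8] → [3,13,2,11,4,5,19,17,18,9,6,16,15]
j=9: a[9]=9 ≤ 15 → i=6, swap a[6],a[9] → [3,13,2,11,4,5,9,17,18,19,6,16,15]
j=10: a[10]=6 ≤ 15 → i=7, swap a[7],a[10] → [3,13,2,11,4,5,9,6,18,19,17,16,15]
j=11: a[11]=16 > 15 → no swap
(after j=11) a = [3,13,2,11,4,5,9,6,18,19,17,16,15]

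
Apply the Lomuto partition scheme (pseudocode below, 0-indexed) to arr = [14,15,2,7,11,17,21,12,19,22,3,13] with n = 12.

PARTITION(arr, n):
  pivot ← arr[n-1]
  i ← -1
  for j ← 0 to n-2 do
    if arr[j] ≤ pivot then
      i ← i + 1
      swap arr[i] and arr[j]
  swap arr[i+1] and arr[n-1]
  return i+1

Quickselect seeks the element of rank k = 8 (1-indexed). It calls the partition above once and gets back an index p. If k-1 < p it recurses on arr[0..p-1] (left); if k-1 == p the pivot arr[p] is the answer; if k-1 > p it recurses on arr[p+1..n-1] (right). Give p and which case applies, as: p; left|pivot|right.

5; right

pivot = arr[11] = 13; i = -1
j=0: arr[0]=14 > 13 → no swap
j=1: arr[1]=15 > 13 → no swap
j=2: arr[2]=2 ≤ 13 → i=0, swap arr[0],arr[2] → [2,15,14,7,11,17,21,12,19,22,3,13]
j=3: arr[3]=7 ≤ 13 → i=1, swap arr[1],arr[3] → [2,7,14,15,11,17,21,12,19,22,3,13]
j=4: arr[4]=11 ≤ 13 → i=2, swap arr[2],arr[4] → [2,7,11,15,14,17,21,12,19,22,3,13]
j=5: arr[5]=17 > 13 → no swap
j=6: arr[6]=21 > 13 → no swap
j=7: arr[7]=12 ≤ 13 → i=3, swap arr[3],arr[7] → [2,7,11,12,14,17,21,15,19,22,3,13]
j=8: arr[8]=19 > 13 → no swap
j=9: arr[9]=22 > 13 → no swap
j=10: arr[10]=3 ≤ 13 → i=4, swap arr[4],arr[10] → [2,7,11,12,3,17,21,15,19,22,14,13]
final swap arr[5],arr[11] → [2,7,11,12,3,13,21,15,19,22,14,17]; return 5
p = 5; k-1 = 7 > 5 ⇒ right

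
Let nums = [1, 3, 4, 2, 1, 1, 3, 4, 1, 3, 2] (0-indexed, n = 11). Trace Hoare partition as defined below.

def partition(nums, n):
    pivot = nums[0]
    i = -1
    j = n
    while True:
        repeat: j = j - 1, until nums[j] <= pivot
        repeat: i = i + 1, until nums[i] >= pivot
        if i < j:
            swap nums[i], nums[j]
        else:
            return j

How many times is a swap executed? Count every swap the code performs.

3

pivot = nums[0] = 1; i = -1, j = 11
j→8 (nums[8]=1≤1), i→0 (nums[0]=1≥1); i<j, swap → [1, 3, 4, 2, 1, 1, 3, 4, 1, 3, 2]
j→5 (nums[5]=1≤1), i→1 (nums[1]=3≥1); i<j, swap → [1, 1, 4, 2, 1, 3, 3, 4, 1, 3, 2]
j→4 (nums[4]=1≤1), i→2 (nums[2]=4≥1); i<j, swap → [1, 1, 1, 2, 4, 3, 3, 4, 1, 3, 2]
j→2, i→3; i≥j, return j=2. nums = [1, 1, 1, 2, 4, 3, 3, 4, 1, 3, 2]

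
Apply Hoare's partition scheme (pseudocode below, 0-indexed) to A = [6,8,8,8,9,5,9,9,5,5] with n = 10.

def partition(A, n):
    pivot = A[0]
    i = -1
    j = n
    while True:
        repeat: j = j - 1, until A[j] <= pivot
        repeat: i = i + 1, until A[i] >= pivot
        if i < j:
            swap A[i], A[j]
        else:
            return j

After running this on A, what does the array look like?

[5,5,5,8,9,8,9,9,8,6]

pivot=6
j stops at 9 (5), i stops at 0 (6); swap ⇒ [5,8,8,8,9,5,9,9,5,6]
j stops at 8 (5), i stops at 1 (8); swap ⇒ [5,5,8,8,9,5,9,9,8,6]
j stops at 5 (5), i stops at 2 (8); swap ⇒ [5,5,5,8,9,8,9,9,8,6]
j stops at 2, i stops at 3; i≥j ⇒ return 2. A=[5,5,5,8,9,8,9,9,8,6]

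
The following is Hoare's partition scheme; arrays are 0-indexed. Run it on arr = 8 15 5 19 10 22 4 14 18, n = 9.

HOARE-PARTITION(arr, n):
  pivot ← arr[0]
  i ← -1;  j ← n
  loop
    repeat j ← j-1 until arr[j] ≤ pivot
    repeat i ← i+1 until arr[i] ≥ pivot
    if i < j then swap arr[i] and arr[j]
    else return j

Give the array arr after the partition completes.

pivot = arr[0] = 8; i = -1, j = 9
j→6 (arr[6]=4≤8), i→0 (arr[0]=8≥8); i<j, swap → 4 15 5 19 10 22 8 14 18
j→2 (arr[2]=5≤8), i→1 (arr[1]=15≥8); i<j, swap → 4 5 15 19 10 22 8 14 18
j→1, i→2; i≥j, return j=1. arr = 4 5 15 19 10 22 8 14 18

4 5 15 19 10 22 8 14 18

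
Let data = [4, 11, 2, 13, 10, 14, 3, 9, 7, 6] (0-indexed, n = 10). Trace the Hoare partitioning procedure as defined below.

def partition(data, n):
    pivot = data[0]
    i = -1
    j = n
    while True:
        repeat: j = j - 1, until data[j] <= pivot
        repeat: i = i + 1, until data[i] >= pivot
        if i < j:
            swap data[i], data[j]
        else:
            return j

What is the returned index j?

1

pivot=4
j stops at 6 (3), i stops at 0 (4); swap ⇒ [3, 11, 2, 13, 10, 14, 4, 9, 7, 6]
j stops at 2 (2), i stops at 1 (11); swap ⇒ [3, 2, 11, 13, 10, 14, 4, 9, 7, 6]
j stops at 1, i stops at 2; i≥j ⇒ return 1. data=[3, 2, 11, 13, 10, 14, 4, 9, 7, 6]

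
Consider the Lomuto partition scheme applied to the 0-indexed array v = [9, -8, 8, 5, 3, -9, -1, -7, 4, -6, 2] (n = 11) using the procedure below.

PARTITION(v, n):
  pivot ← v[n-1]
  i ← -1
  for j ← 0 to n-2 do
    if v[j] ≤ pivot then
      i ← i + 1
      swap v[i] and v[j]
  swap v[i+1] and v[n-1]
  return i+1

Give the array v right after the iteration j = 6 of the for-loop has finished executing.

[-8, -9, -1, 5, 3, 9, 8, -7, 4, -6, 2]

pivot=2, i=-1
j=0: 9>2, skip
j=1: -8≤2, i=0, swap(0,1) ⇒ [-8, 9, 8, 5, 3, -9, -1, -7, 4, -6, 2]
j=2: 8>2, skip
j=3: 5>2, skip
j=4: 3>2, skip
j=5: -9≤2, i=1, swap(1,5) ⇒ [-8, -9, 8, 5, 3, 9, -1, -7, 4, -6, 2]
j=6: -1≤2, i=2, swap(2,6) ⇒ [-8, -9, -1, 5, 3, 9, 8, -7, 4, -6, 2]
(after j=6) v = [-8, -9, -1, 5, 3, 9, 8, -7, 4, -6, 2]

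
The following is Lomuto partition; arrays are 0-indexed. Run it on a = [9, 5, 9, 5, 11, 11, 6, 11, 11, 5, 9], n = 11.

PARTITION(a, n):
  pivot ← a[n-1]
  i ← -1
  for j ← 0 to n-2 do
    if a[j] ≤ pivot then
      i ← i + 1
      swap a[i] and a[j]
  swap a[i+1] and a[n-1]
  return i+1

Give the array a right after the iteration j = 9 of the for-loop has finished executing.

pivot = a[10] = 9; i = -1
j=0: a[0]=9 ≤ 9 → i=0, swap a[0],a[0] (no change) → [9, 5, 9, 5, 11, 11, 6, 11, 11, 5, 9]
j=1: a[1]=5 ≤ 9 → i=1, swap a[1],a[1] (no change) → [9, 5, 9, 5, 11, 11, 6, 11, 11, 5, 9]
j=2: a[2]=9 ≤ 9 → i=2, swap a[2],a[2] (no change) → [9, 5, 9, 5, 11, 11, 6, 11, 11, 5, 9]
j=3: a[3]=5 ≤ 9 → i=3, swap a[3],a[3] (no change) → [9, 5, 9, 5, 11, 11, 6, 11, 11, 5, 9]
j=4: a[4]=11 > 9 → no swap
j=5: a[5]=11 > 9 → no swap
j=6: a[6]=6 ≤ 9 → i=4, swap a[4],a[6] → [9, 5, 9, 5, 6, 11, 11, 11, 11, 5, 9]
j=7: a[7]=11 > 9 → no swap
j=8: a[8]=11 > 9 → no swap
j=9: a[9]=5 ≤ 9 → i=5, swap a[5],a[9] → [9, 5, 9, 5, 6, 5, 11, 11, 11, 11, 9]
(after j=9) a = [9, 5, 9, 5, 6, 5, 11, 11, 11, 11, 9]

[9, 5, 9, 5, 6, 5, 11, 11, 11, 11, 9]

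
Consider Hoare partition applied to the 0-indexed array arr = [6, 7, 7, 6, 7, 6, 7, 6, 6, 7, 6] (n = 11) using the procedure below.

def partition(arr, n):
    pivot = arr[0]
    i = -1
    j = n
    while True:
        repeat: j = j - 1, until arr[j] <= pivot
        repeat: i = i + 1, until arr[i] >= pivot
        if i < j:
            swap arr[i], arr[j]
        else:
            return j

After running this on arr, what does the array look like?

pivot = arr[0] = 6; i = -1, j = 11
j→10 (arr[10]=6≤6), i→0 (arr[0]=6≥6); i<j, swap → [6, 7, 7, 6, 7, 6, 7, 6, 6, 7, 6]
j→8 (arr[8]=6≤6), i→1 (arr[1]=7≥6); i<j, swap → [6, 6, 7, 6, 7, 6, 7, 6, 7, 7, 6]
j→7 (arr[7]=6≤6), i→2 (arr[2]=7≥6); i<j, swap → [6, 6, 6, 6, 7, 6, 7, 7, 7, 7, 6]
j→5 (arr[5]=6≤6), i→3 (arr[3]=6≥6); i<j, swap → [6, 6, 6, 6, 7, 6, 7, 7, 7, 7, 6]
j→3, i→4; i≥j, return j=3. arr = [6, 6, 6, 6, 7, 6, 7, 7, 7, 7, 6]

[6, 6, 6, 6, 7, 6, 7, 7, 7, 7, 6]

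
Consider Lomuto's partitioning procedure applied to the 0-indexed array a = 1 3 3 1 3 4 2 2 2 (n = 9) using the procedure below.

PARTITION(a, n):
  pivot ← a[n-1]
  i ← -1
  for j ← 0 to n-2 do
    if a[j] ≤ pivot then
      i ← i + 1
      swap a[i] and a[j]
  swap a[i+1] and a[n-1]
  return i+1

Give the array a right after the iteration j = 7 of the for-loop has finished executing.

pivot=2, i=-1
j=0: 1≤2, i=0, swap(0,0) ⇒ 1 3 3 1 3 4 2 2 2
j=1: 3>2, skip
j=2: 3>2, skip
j=3: 1≤2, i=1, swap(1,3) ⇒ 1 1 3 3 3 4 2 2 2
j=4: 3>2, skip
j=5: 4>2, skip
j=6: 2≤2, i=2, swap(2,6) ⇒ 1 1 2 3 3 4 3 2 2
j=7: 2≤2, i=3, swap(3,7) ⇒ 1 1 2 2 3 4 3 3 2
(after j=7) a = 1 1 2 2 3 4 3 3 2

1 1 2 2 3 4 3 3 2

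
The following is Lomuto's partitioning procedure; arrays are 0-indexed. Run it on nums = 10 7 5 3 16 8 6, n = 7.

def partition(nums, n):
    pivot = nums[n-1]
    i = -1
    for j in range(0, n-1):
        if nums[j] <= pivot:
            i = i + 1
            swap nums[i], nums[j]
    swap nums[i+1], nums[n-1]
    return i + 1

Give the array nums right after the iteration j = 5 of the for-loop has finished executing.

pivot=6, i=-1
j=0: 10>6, skip
j=1: 7>6, skip
j=2: 5≤6, i=0, swap(0,2) ⇒ 5 7 10 3 16 8 6
j=3: 3≤6, i=1, swap(1,3) ⇒ 5 3 10 7 16 8 6
j=4: 16>6, skip
j=5: 8>6, skip
(after j=5) nums = 5 3 10 7 16 8 6

5 3 10 7 16 8 6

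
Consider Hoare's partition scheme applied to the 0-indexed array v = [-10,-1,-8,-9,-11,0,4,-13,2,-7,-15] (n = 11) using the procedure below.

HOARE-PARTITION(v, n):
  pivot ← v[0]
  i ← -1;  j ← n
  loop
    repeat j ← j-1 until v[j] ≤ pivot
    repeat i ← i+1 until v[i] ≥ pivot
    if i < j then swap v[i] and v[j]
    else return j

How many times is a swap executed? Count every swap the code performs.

pivot=-10
j stops at 10 (-15), i stops at 0 (-10); swap ⇒ [-15,-1,-8,-9,-11,0,4,-13,2,-7,-10]
j stops at 7 (-13), i stops at 1 (-1); swap ⇒ [-15,-13,-8,-9,-11,0,4,-1,2,-7,-10]
j stops at 4 (-11), i stops at 2 (-8); swap ⇒ [-15,-13,-11,-9,-8,0,4,-1,2,-7,-10]
j stops at 2, i stops at 3; i≥j ⇒ return 2. v=[-15,-13,-11,-9,-8,0,4,-1,2,-7,-10]

3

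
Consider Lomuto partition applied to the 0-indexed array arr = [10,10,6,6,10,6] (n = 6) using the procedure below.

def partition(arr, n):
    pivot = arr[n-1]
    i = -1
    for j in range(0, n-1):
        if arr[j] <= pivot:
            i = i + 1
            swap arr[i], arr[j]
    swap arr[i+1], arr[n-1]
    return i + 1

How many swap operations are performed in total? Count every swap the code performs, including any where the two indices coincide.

3

pivot=6, i=-1
j=0: 10>6, skip
j=1: 10>6, skip
j=2: 6≤6, i=0, swap(0,2) ⇒ [6,10,10,6,10,6]
j=3: 6≤6, i=1, swap(1,3) ⇒ [6,6,10,10,10,6]
j=4: 10>6, skip
swap(2,5) ⇒ [6,6,6,10,10,10]; return 2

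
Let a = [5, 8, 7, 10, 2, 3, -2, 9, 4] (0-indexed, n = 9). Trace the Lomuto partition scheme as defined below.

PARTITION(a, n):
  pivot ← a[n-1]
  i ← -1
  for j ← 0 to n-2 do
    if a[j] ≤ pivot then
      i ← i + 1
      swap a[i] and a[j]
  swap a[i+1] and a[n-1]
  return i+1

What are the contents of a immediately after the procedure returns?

[2, 3, -2, 4, 5, 8, 7, 9, 10]

pivot = a[8] = 4; i = -1
j=0: a[0]=5 > 4 → no swap
j=1: a[1]=8 > 4 → no swap
j=2: a[2]=7 > 4 → no swap
j=3: a[3]=10 > 4 → no swap
j=4: a[4]=2 ≤ 4 → i=0, swap a[0],a[4] → [2, 8, 7, 10, 5, 3, -2, 9, 4]
j=5: a[5]=3 ≤ 4 → i=1, swap a[1],a[5] → [2, 3, 7, 10, 5, 8, -2, 9, 4]
j=6: a[6]=-2 ≤ 4 → i=2, swap a[2],a[6] → [2, 3, -2, 10, 5, 8, 7, 9, 4]
j=7: a[7]=9 > 4 → no swap
final swap a[3],a[8] → [2, 3, -2, 4, 5, 8, 7, 9, 10]; return 3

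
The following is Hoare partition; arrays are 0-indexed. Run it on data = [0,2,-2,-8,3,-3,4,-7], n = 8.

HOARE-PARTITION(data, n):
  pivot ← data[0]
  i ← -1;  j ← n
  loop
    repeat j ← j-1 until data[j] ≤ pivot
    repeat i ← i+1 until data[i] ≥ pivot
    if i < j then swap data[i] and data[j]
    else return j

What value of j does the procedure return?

pivot=0
j stops at 7 (-7), i stops at 0 (0); swap ⇒ [-7,2,-2,-8,3,-3,4,0]
j stops at 5 (-3), i stops at 1 (2); swap ⇒ [-7,-3,-2,-8,3,2,4,0]
j stops at 3, i stops at 4; i≥j ⇒ return 3. data=[-7,-3,-2,-8,3,2,4,0]

3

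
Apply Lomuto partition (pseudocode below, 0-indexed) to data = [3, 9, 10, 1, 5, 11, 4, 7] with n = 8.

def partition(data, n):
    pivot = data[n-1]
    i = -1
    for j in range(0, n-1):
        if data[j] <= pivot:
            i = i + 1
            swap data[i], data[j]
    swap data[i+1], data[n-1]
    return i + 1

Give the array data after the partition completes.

pivot = data[7] = 7; i = -1
j=0: data[0]=3 ≤ 7 → i=0, swap data[0],data[0] (no change) → [3, 9, 10, 1, 5, 11, 4, 7]
j=1: data[1]=9 > 7 → no swap
j=2: data[2]=10 > 7 → no swap
j=3: data[3]=1 ≤ 7 → i=1, swap data[1],data[3] → [3, 1, 10, 9, 5, 11, 4, 7]
j=4: data[4]=5 ≤ 7 → i=2, swap data[2],data[4] → [3, 1, 5, 9, 10, 11, 4, 7]
j=5: data[5]=11 > 7 → no swap
j=6: data[6]=4 ≤ 7 → i=3, swap data[3],data[6] → [3, 1, 5, 4, 10, 11, 9, 7]
final swap data[4],data[7] → [3, 1, 5, 4, 7, 11, 9, 10]; return 4

[3, 1, 5, 4, 7, 11, 9, 10]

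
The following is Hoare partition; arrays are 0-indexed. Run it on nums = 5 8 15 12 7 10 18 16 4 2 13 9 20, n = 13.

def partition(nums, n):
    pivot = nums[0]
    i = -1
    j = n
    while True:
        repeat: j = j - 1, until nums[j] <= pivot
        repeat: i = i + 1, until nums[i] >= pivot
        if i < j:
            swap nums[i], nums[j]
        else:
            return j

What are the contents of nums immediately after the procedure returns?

pivot=5
j stops at 9 (2), i stops at 0 (5); swap ⇒ 2 8 15 12 7 10 18 16 4 5 13 9 20
j stops at 8 (4), i stops at 1 (8); swap ⇒ 2 4 15 12 7 10 18 16 8 5 13 9 20
j stops at 1, i stops at 2; i≥j ⇒ return 1. nums=2 4 15 12 7 10 18 16 8 5 13 9 20

2 4 15 12 7 10 18 16 8 5 13 9 20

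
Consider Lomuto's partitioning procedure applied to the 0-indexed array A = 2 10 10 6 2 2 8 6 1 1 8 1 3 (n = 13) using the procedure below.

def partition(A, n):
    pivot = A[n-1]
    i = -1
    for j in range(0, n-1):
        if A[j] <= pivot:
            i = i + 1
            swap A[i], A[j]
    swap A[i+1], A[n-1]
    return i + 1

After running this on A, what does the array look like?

2 2 2 1 1 1 3 6 6 10 8 10 8

pivot = A[12] = 3; i = -1
j=0: A[0]=2 ≤ 3 → i=0, swap A[0],A[0] (no change) → 2 10 10 6 2 2 8 6 1 1 8 1 3
j=1: A[1]=10 > 3 → no swap
j=2: A[2]=10 > 3 → no swap
j=3: A[3]=6 > 3 → no swap
j=4: A[4]=2 ≤ 3 → i=1, swap A[1],A[4] → 2 2 10 6 10 2 8 6 1 1 8 1 3
j=5: A[5]=2 ≤ 3 → i=2, swap A[2],A[5] → 2 2 2 6 10 10 8 6 1 1 8 1 3
j=6: A[6]=8 > 3 → no swap
j=7: A[7]=6 > 3 → no swap
j=8: A[8]=1 ≤ 3 → i=3, swap A[3],A[8] → 2 2 2 1 10 10 8 6 6 1 8 1 3
j=9: A[9]=1 ≤ 3 → i=4, swap A[4],A[9] → 2 2 2 1 1 10 8 6 6 10 8 1 3
j=10: A[10]=8 > 3 → no swap
j=11: A[11]=1 ≤ 3 → i=5, swap A[5],A[11] → 2 2 2 1 1 1 8 6 6 10 8 10 3
final swap A[6],A[12] → 2 2 2 1 1 1 3 6 6 10 8 10 8; return 6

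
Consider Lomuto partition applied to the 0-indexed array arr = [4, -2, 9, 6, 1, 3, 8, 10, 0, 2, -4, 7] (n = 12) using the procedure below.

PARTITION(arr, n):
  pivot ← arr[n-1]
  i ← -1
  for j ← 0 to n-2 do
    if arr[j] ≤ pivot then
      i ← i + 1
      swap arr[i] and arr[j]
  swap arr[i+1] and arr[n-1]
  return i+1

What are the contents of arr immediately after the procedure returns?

pivot=7, i=-1
j=0: 4≤7, i=0, swap(0,0) ⇒ [4, -2, 9, 6, 1, 3, 8, 10, 0, 2, -4, 7]
j=1: -2≤7, i=1, swap(1,1) ⇒ [4, -2, 9, 6, 1, 3, 8, 10, 0, 2, -4, 7]
j=2: 9>7, skip
j=3: 6≤7, i=2, swap(2,3) ⇒ [4, -2, 6, 9, 1, 3, 8, 10, 0, 2, -4, 7]
j=4: 1≤7, i=3, swap(3,4) ⇒ [4, -2, 6, 1, 9, 3, 8, 10, 0, 2, -4, 7]
j=5: 3≤7, i=4, swap(4,5) ⇒ [4, -2, 6, 1, 3, 9, 8, 10, 0, 2, -4, 7]
j=6: 8>7, skip
j=7: 10>7, skip
j=8: 0≤7, i=5, swap(5,8) ⇒ [4, -2, 6, 1, 3, 0, 8, 10, 9, 2, -4, 7]
j=9: 2≤7, i=6, swap(6,9) ⇒ [4, -2, 6, 1, 3, 0, 2, 10, 9, 8, -4, 7]
j=10: -4≤7, i=7, swap(7,10) ⇒ [4, -2, 6, 1, 3, 0, 2, -4, 9, 8, 10, 7]
swap(8,11) ⇒ [4, -2, 6, 1, 3, 0, 2, -4, 7, 8, 10, 9]; return 8

[4, -2, 6, 1, 3, 0, 2, -4, 7, 8, 10, 9]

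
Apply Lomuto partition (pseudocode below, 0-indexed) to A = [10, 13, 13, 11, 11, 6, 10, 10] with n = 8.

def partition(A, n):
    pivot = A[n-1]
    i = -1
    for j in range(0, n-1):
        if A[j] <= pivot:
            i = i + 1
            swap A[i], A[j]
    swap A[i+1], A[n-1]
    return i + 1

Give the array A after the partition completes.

[10, 6, 10, 10, 11, 13, 13, 11]

pivot=10, i=-1
j=0: 10≤10, i=0, swap(0,0) ⇒ [10, 13, 13, 11, 11, 6, 10, 10]
j=1: 13>10, skip
j=2: 13>10, skip
j=3: 11>10, skip
j=4: 11>10, skip
j=5: 6≤10, i=1, swap(1,5) ⇒ [10, 6, 13, 11, 11, 13, 10, 10]
j=6: 10≤10, i=2, swap(2,6) ⇒ [10, 6, 10, 11, 11, 13, 13, 10]
swap(3,7) ⇒ [10, 6, 10, 10, 11, 13, 13, 11]; return 3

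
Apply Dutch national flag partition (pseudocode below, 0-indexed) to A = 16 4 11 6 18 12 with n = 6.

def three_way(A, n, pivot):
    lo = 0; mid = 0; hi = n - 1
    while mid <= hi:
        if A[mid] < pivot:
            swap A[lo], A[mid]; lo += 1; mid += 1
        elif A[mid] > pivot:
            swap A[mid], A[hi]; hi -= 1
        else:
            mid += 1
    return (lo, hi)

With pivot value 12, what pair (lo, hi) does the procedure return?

lo=0 mid=0 hi=5
16>12: swap(0,5), hi=4 ⇒ 12 4 11 6 18 16
12=12: mid=1
4<12: swap(0,1), lo=1 mid=2 ⇒ 4 12 11 6 18 16
11<12: swap(1,2), lo=2 mid=3 ⇒ 4 11 12 6 18 16
6<12: swap(2,3), lo=3 mid=4 ⇒ 4 11 6 12 18 16
18>12: swap(4,4), hi=3 ⇒ 4 11 6 12 18 16
done. lo=3 hi=3; A=4 11 6 12 18 16

(3, 3)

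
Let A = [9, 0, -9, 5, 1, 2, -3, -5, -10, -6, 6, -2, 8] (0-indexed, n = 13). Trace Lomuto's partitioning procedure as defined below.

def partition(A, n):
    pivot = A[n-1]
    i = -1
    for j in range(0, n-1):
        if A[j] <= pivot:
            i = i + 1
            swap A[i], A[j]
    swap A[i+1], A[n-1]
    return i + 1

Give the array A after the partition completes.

pivot=8, i=-1
j=0: 9>8, skip
j=1: 0≤8, i=0, swap(0,1) ⇒ [0, 9, -9, 5, 1, 2, -3, -5, -10, -6, 6, -2, 8]
j=2: -9≤8, i=1, swap(1,2) ⇒ [0, -9, 9, 5, 1, 2, -3, -5, -10, -6, 6, -2, 8]
j=3: 5≤8, i=2, swap(2,3) ⇒ [0, -9, 5, 9, 1, 2, -3, -5, -10, -6, 6, -2, 8]
j=4: 1≤8, i=3, swap(3,4) ⇒ [0, -9, 5, 1, 9, 2, -3, -5, -10, -6, 6, -2, 8]
j=5: 2≤8, i=4, swap(4,5) ⇒ [0, -9, 5, 1, 2, 9, -3, -5, -10, -6, 6, -2, 8]
j=6: -3≤8, i=5, swap(5,6) ⇒ [0, -9, 5, 1, 2, -3, 9, -5, -10, -6, 6, -2, 8]
j=7: -5≤8, i=6, swap(6,7) ⇒ [0, -9, 5, 1, 2, -3, -5, 9, -10, -6, 6, -2, 8]
j=8: -10≤8, i=7, swap(7,8) ⇒ [0, -9, 5, 1, 2, -3, -5, -10, 9, -6, 6, -2, 8]
j=9: -6≤8, i=8, swap(8,9) ⇒ [0, -9, 5, 1, 2, -3, -5, -10, -6, 9, 6, -2, 8]
j=10: 6≤8, i=9, swap(9,10) ⇒ [0, -9, 5, 1, 2, -3, -5, -10, -6, 6, 9, -2, 8]
j=11: -2≤8, i=10, swap(10,11) ⇒ [0, -9, 5, 1, 2, -3, -5, -10, -6, 6, -2, 9, 8]
swap(11,12) ⇒ [0, -9, 5, 1, 2, -3, -5, -10, -6, 6, -2, 8, 9]; return 11

[0, -9, 5, 1, 2, -3, -5, -10, -6, 6, -2, 8, 9]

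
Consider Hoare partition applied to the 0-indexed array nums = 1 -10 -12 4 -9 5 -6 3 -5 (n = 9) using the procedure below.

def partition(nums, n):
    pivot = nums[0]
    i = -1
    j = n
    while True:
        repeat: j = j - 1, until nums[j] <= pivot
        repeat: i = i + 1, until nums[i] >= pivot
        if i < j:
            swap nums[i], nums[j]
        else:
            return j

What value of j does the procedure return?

pivot = nums[0] = 1; i = -1, j = 9
j→8 (nums[8]=-5≤1), i→0 (nums[0]=1≥1); i<j, swap → -5 -10 -12 4 -9 5 -6 3 1
j→6 (nums[6]=-6≤1), i→3 (nums[3]=4≥1); i<j, swap → -5 -10 -12 -6 -9 5 4 3 1
j→4, i→5; i≥j, return j=4. nums = -5 -10 -12 -6 -9 5 4 3 1

4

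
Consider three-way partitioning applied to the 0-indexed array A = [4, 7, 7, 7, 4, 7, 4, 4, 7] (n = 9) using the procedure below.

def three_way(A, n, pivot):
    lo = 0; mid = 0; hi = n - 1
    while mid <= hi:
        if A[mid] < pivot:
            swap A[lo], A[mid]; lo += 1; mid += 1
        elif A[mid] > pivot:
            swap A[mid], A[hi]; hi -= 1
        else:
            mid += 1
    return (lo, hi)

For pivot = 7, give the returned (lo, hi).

lo=0 mid=0 hi=8
4<7: swap(0,0), lo=1 mid=1 ⇒ [4, 7, 7, 7, 4, 7, 4, 4, 7]
7=7: mid=2
7=7: mid=3
7=7: mid=4
4<7: swap(1,4), lo=2 mid=5 ⇒ [4, 4, 7, 7, 7, 7, 4, 4, 7]
7=7: mid=6
4<7: swap(2,6), lo=3 mid=7 ⇒ [4, 4, 4, 7, 7, 7, 7, 4, 7]
4<7: swap(3,7), lo=4 mid=8 ⇒ [4, 4, 4, 4, 7, 7, 7, 7, 7]
7=7: mid=9
done. lo=4 hi=8; A=[4, 4, 4, 4, 7, 7, 7, 7, 7]

(4, 8)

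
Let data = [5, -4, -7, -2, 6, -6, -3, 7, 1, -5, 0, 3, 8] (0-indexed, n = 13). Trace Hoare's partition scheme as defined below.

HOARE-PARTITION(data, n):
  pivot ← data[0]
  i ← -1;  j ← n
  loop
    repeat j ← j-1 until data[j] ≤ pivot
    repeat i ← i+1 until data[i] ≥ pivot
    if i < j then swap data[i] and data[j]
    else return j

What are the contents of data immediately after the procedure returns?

pivot=5
j stops at 11 (3), i stops at 0 (5); swap ⇒ [3, -4, -7, -2, 6, -6, -3, 7, 1, -5, 0, 5, 8]
j stops at 10 (0), i stops at 4 (6); swap ⇒ [3, -4, -7, -2, 0, -6, -3, 7, 1, -5, 6, 5, 8]
j stops at 9 (-5), i stops at 7 (7); swap ⇒ [3, -4, -7, -2, 0, -6, -3, -5, 1, 7, 6, 5, 8]
j stops at 8, i stops at 9; i≥j ⇒ return 8. data=[3, -4, -7, -2, 0, -6, -3, -5, 1, 7, 6, 5, 8]

[3, -4, -7, -2, 0, -6, -3, -5, 1, 7, 6, 5, 8]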